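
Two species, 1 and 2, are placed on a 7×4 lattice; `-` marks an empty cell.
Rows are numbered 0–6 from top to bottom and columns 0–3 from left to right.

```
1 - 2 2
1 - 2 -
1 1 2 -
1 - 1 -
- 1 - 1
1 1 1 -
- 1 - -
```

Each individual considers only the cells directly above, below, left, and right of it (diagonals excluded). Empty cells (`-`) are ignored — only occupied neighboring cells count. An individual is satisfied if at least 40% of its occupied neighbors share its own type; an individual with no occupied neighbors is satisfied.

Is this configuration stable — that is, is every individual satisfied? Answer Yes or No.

Row 0: (0,0)1 1/1 ✓ · (0,2)2 2/2 ✓ · (0,3)2 1/1 ✓
Row 1: (1,0)1 2/2 ✓ · (1,2)2 2/2 ✓
Row 2: (2,0)1 3/3 ✓ · (2,1)1 1/2 ✓ · (2,2)2 1/3 ✗
Row 3: (3,0)1 1/1 ✓ · (3,2)1 0/1 ✗
Row 4: (4,1)1 1/1 ✓ · (4,3)1 0/0 ✓
Row 5: (5,0)1 1/1 ✓ · (5,1)1 4/4 ✓ · (5,2)1 1/1 ✓
Row 6: (6,1)1 1/1 ✓
For instance (2,2) has only 1/3 same-type neighbors, below 2/5.

No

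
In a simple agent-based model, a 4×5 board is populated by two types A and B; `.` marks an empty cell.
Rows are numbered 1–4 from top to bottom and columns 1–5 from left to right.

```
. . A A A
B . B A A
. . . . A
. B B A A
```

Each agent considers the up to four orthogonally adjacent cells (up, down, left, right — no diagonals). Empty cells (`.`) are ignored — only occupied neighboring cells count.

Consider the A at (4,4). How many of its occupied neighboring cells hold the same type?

Occupied neighbors of (4,4): (4,3)=B, (4,5)=A.
Same type (A): 1 of 2.

1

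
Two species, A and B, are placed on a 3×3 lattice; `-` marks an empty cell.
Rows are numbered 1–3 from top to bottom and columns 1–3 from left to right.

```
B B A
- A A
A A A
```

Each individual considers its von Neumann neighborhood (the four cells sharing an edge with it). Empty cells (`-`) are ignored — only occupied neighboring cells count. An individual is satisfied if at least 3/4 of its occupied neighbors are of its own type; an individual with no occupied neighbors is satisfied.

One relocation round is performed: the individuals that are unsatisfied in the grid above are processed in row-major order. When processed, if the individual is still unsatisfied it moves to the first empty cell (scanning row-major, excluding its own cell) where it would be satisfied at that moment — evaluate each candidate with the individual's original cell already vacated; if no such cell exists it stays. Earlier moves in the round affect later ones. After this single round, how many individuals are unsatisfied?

3

Initially unsatisfied (in order): (1,2), (1,3), (2,2).
  (1,2): no empty cell satisfies it; stays.
  (1,3): no empty cell satisfies it; stays.
  (2,2): no empty cell satisfies it; stays.
Resulting grid:
B B A
- A A
A A A
Unsatisfied now: (1,2), (1,3), (2,2).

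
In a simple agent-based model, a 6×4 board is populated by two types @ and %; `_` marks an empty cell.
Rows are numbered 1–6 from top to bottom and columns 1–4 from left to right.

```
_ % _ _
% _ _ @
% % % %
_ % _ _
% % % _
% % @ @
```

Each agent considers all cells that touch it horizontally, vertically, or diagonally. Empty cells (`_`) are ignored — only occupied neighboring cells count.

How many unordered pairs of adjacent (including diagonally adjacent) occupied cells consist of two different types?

Scan each occupied cell's neighbors to the right and below (and the two forward diagonals) so each pair is counted once.
Row 1: %(1,2)–%(2,1)=  → 0/1 unlike.
Row 2: %(2,1)–%(3,1)= %(2,1)–%(3,2)= @(2,4)–%(3,4)≠ @(2,4)–%(3,3)≠  → 2/4 unlike.
Row 3: %(3,1)–%(3,2)= %(3,1)–%(4,2)= %(3,2)–%(3,3)= %(3,2)–%(4,2)= %(3,3)–%(3,4)= %(3,3)–%(4,2)=  → 0/6 unlike.
Row 4: %(4,2)–%(5,2)= %(4,2)–%(5,3)= %(4,2)–%(5,1)=  → 0/3 unlike.
Row 5: %(5,1)–%(5,2)= %(5,1)–%(6,1)= %(5,1)–%(6,2)= %(5,2)–%(5,3)= %(5,2)–%(6,2)= %(5,2)–@(6,3)≠ %(5,2)–%(6,1)= %(5,3)–@(6,3)≠ %(5,3)–@(6,4)≠ %(5,3)–%(6,2)=  → 3/10 unlike.
Row 6: %(6,1)–%(6,2)= %(6,2)–@(6,3)≠ @(6,3)–@(6,4)=  → 1/3 unlike.
Total adjacent occupied pairs: 27; unlike-type pairs: 6.

6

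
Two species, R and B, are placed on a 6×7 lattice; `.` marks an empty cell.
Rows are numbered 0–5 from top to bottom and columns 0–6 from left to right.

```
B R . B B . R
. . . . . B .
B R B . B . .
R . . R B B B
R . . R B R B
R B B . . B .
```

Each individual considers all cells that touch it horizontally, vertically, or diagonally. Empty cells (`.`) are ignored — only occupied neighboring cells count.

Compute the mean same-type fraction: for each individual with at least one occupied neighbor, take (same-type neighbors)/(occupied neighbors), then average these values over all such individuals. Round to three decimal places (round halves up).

(0,0)B 0/1
(0,1)R 0/1
(0,3)B 1/1
(0,4)B 2/2
(0,6)R 0/1
(1,5)B 2/3
(2,0)B 0/2
(2,1)R 1/3
(2,2)B 0/2
(2,4)B 3/4
(3,0)R 2/3
(3,3)R 1/5
(3,4)B 3/6
(3,5)B 5/6
(3,6)B 2/3
(4,0)R 2/3
(4,3)R 1/4
(4,4)B 3/6
(4,5)R 0/6
(4,6)B 3/4
(5,0)R 1/2
(5,1)B 1/3
(5,2)B 1/2
(5,5)B 2/3
Sum over 24 individuals: 0/1 + 0/1 + 1/1 + 2/2 + 0/1 + 2/3 + 0/2 + 1/3 + 0/2 + 3/4 + 2/3 + 1/5 + 3/6 + 5/6 + 2/3 + 2/3 + 1/4 + 3/6 + 0/6 + 3/4 + 1/2 + 1/3 + 1/2 + 2/3 = 647/60; mean = 647/60 ÷ 24 = 647/1440 = 0.449305… → 0.449.

0.449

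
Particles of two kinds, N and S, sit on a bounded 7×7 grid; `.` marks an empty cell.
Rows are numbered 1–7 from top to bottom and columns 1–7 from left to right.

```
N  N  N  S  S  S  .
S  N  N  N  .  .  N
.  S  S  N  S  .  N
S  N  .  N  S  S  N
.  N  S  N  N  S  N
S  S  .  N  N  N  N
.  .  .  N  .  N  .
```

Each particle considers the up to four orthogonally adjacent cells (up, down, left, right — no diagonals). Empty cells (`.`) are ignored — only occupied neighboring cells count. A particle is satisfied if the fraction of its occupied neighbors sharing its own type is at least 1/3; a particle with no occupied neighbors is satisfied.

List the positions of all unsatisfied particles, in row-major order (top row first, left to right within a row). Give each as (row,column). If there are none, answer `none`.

(2,1), (4,1), (5,3), (5,6)

Row 1: (1,1)N 1/2 satisfied · (1,2)N 3/3 satisfied · (1,3)N 2/3 satisfied · (1,4)S 1/3 satisfied · (1,5)S 2/2 satisfied · (1,6)S 1/1 satisfied
Row 2: (2,1)S 0/2 not · (2,2)N 2/4 satisfied · (2,3)N 3/4 satisfied · (2,4)N 2/3 satisfied · (2,7)N 1/1 satisfied
Row 3: (3,2)S 1/3 satisfied · (3,3)S 1/3 satisfied · (3,4)N 2/4 satisfied · (3,5)S 1/2 satisfied · (3,7)N 2/2 satisfied
Row 4: (4,1)S 0/1 not · (4,2)N 1/3 satisfied · (4,4)N 2/3 satisfied · (4,5)S 2/4 satisfied · (4,6)S 2/3 satisfied · (4,7)N 2/3 satisfied
Row 5: (5,2)N 1/3 satisfied · (5,3)S 0/2 not · (5,4)N 3/4 satisfied · (5,5)N 2/4 satisfied · (5,6)S 1/4 not · (5,7)N 2/3 satisfied
Row 6: (6,1)S 1/1 satisfied · (6,2)S 1/2 satisfied · (6,4)N 3/3 satisfied · (6,5)N 3/3 satisfied · (6,6)N 3/4 satisfied · (6,7)N 2/2 satisfied
Row 7: (7,4)N 1/1 satisfied · (7,6)N 1/1 satisfied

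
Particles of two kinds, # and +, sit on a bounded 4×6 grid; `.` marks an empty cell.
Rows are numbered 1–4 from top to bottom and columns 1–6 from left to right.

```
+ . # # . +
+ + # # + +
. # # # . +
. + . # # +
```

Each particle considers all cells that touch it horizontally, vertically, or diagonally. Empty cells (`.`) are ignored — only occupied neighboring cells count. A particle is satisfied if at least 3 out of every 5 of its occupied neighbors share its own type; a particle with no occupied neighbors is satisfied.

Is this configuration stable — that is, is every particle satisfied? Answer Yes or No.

Row 1: (1,1)+ 2/2 ✓ · (1,3)# 3/4 ✓ · (1,4)# 3/4 ✓ · (1,6)+ 2/2 ✓
Row 2: (2,1)+ 2/3 ✓ · (2,2)+ 2/6 ✗ · (2,3)# 6/7 ✓ · (2,4)# 5/6 ✓ · (2,5)+ 3/6 ✗ · (2,6)+ 3/3 ✓
Row 3: (3,2)# 2/5 ✗ · (3,3)# 5/7 ✓ · (3,4)# 5/6 ✓ · (3,6)+ 3/4 ✓
Row 4: (4,2)+ 0/2 ✗ · (4,4)# 3/3 ✓ · (4,5)# 2/4 ✗ · (4,6)+ 1/2 ✗
For instance (2,2) has only 2/6 same-type neighbors, below 3/5.

No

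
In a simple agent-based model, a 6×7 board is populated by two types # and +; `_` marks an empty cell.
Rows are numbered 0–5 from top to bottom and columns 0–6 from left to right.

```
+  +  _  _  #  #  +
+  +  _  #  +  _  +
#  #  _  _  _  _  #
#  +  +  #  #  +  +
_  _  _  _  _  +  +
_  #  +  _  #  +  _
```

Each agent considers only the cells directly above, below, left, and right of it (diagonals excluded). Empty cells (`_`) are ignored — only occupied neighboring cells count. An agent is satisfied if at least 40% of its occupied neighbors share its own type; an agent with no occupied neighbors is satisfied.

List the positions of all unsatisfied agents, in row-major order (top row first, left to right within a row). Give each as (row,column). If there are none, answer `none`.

Row 0: (0,0)+ 2/2 satisfied · (0,1)+ 2/2 satisfied · (0,4)# 1/2 satisfied · (0,5)# 1/2 satisfied · (0,6)+ 1/2 satisfied
Row 1: (1,0)+ 2/3 satisfied · (1,1)+ 2/3 satisfied · (1,3)# 0/1 not · (1,4)+ 0/2 not · (1,6)+ 1/2 satisfied
Row 2: (2,0)# 2/3 satisfied · (2,1)# 1/3 not · (2,6)# 0/2 not
Row 3: (3,0)# 1/2 satisfied · (3,1)+ 1/3 not · (3,2)+ 1/2 satisfied · (3,3)# 1/2 satisfied · (3,4)# 1/2 satisfied · (3,5)+ 2/3 satisfied · (3,6)+ 2/3 satisfied
Row 4: (4,5)+ 3/3 satisfied · (4,6)+ 2/2 satisfied
Row 5: (5,1)# 0/1 not · (5,2)+ 0/1 not · (5,4)# 0/1 not · (5,5)+ 1/2 satisfied

(1,3), (1,4), (2,1), (2,6), (3,1), (5,1), (5,2), (5,4)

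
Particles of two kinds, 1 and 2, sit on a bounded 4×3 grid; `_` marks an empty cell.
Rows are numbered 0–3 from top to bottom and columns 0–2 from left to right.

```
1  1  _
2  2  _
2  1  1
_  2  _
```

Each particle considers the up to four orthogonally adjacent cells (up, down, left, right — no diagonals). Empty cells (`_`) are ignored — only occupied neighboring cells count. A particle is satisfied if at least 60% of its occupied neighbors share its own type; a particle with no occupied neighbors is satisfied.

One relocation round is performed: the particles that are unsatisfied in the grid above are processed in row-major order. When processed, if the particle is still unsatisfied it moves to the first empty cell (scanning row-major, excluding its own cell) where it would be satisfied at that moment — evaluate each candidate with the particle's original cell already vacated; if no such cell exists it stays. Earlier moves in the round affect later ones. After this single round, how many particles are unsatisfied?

Initially unsatisfied (in order): (0,0), (0,1), (1,1), (2,0), (2,1), (3,1).
  (0,0) → (0,2).
  (0,1) → (1,2).
  (1,1) → (0,0).
  (2,0) → (3,0).
  (2,1): no empty cell satisfies it; stays.
  (3,1) → (2,0).
Resulting grid:
2 _ 1
2 _ 1
2 1 1
2 _ _
Unsatisfied now: (2,1).

1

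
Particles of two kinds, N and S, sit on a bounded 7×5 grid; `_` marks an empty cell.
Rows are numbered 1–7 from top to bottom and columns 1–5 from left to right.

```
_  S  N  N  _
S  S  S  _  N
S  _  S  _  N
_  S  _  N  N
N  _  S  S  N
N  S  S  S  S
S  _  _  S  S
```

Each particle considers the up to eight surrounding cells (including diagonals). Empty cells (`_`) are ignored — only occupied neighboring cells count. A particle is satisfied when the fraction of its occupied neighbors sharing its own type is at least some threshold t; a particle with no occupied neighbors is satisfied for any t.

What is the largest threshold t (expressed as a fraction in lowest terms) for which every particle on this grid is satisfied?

Row 1: (1,2)S 3/4 · (1,3)N 1/4 · (1,4)N 2/3
Row 2: (2,1)S 3/3 · (2,2)S 5/6 · (2,3)S 3/5 · (2,5)N 2/2
Row 3: (3,1)S 3/3 · (3,3)S 3/4 · (3,5)N 3/3
Row 4: (4,2)S 3/4 · (4,4)N 3/6 · (4,5)N 3/4
Row 5: (5,1)N 1/3 · (5,3)S 5/6 · (5,4)S 4/7 · (5,5)N 2/5
Row 6: (6,1)N 1/3 · (6,2)S 3/5 · (6,3)S 5/5 · (6,4)S 6/7 · (6,5)S 4/5
Row 7: (7,1)S 1/2 · (7,4)S 4/4 · (7,5)S 3/3
The smallest same-type fraction is 1/4 at (1,3), which reduces to 1/4. Any threshold above that leaves this particle unsatisfied.

1/4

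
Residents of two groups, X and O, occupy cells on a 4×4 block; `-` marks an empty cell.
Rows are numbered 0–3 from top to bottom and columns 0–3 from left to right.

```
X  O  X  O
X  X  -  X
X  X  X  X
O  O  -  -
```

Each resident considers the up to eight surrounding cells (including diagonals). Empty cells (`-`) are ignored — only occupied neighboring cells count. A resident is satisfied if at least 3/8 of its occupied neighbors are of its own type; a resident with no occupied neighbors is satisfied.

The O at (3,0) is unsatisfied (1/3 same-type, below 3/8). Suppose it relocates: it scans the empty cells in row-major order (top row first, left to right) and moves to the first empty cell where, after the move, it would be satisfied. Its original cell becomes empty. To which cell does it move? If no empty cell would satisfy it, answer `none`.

Vacating (3,0). Empty cells in order:
  (1,2): 2/8 same-type → still unsatisfied.
  (3,2): 1/4 same-type → still unsatisfied.
  (3,3): 0/2 same-type → still unsatisfied.

none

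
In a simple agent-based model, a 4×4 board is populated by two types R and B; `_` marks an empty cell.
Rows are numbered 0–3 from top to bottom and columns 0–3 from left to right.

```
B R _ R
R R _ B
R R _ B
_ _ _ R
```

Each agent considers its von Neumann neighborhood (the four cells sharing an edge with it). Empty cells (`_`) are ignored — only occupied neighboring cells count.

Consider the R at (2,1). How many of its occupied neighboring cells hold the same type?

2

Occupied neighbors of (2,1): (1,1)=R, (2,0)=R.
Same type (R): 2 of 2.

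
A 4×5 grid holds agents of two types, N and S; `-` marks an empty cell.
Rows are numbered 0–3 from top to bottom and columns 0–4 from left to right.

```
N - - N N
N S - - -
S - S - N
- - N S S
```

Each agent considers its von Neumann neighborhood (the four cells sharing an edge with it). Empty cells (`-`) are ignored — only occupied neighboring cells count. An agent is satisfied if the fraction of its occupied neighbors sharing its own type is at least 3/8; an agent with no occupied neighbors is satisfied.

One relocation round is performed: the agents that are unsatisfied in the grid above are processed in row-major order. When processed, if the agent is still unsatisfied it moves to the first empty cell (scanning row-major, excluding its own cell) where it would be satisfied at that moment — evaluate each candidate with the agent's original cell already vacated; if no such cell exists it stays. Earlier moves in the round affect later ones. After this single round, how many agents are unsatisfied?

1

Initially unsatisfied (in order): (1,0), (1,1), (2,0), (2,2), (2,4), (3,2).
  (1,0) → (0,1).
  (1,1) → (1,0).
  (2,0): now satisfied by earlier moves; stays.
  (2,2) → (1,1).
  (2,4) → (0,2).
  (3,2) → (1,2).
Resulting grid:
N N N N N
S S N - -
S - - - -
- - - S S
Unsatisfied now: (1,1).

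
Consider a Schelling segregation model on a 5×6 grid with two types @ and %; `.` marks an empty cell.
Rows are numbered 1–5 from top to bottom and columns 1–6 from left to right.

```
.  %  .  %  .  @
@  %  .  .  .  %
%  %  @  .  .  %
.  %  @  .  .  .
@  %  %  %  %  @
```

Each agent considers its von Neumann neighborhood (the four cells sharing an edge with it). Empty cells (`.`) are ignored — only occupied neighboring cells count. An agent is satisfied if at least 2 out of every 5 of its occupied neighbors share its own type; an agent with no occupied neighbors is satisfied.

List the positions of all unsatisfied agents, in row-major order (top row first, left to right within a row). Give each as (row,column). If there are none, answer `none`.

Row 1: (1,2)% 1/1 ✓ · (1,4)% 0/0 ✓ · (1,6)@ 0/1 ✗
Row 2: (2,1)@ 0/2 ✗ · (2,2)% 2/3 ✓ · (2,6)% 1/2 ✓
Row 3: (3,1)% 1/2 ✓ · (3,2)% 3/4 ✓ · (3,3)@ 1/2 ✓ · (3,6)% 1/1 ✓
Row 4: (4,2)% 2/3 ✓ · (4,3)@ 1/3 ✗
Row 5: (5,1)@ 0/1 ✗ · (5,2)% 2/3 ✓ · (5,3)% 2/3 ✓ · (5,4)% 2/2 ✓ · (5,5)% 1/2 ✓ · (5,6)@ 0/1 ✗

(1,6), (2,1), (4,3), (5,1), (5,6)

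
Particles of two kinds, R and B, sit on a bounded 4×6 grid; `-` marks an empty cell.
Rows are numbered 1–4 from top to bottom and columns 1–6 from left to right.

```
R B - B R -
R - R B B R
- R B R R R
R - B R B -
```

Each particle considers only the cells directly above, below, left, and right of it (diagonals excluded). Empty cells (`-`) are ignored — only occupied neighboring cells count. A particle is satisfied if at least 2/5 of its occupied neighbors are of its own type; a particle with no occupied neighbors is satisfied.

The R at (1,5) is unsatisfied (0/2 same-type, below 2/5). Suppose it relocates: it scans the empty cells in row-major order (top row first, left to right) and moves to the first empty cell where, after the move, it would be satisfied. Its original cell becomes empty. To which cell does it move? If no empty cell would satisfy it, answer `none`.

Vacating (1,5). Empty cells in order:
  (1,3): 1/3 same-type → still unsatisfied.
  (1,6): 1/1 same-type → satisfied — stop here.

(1,6)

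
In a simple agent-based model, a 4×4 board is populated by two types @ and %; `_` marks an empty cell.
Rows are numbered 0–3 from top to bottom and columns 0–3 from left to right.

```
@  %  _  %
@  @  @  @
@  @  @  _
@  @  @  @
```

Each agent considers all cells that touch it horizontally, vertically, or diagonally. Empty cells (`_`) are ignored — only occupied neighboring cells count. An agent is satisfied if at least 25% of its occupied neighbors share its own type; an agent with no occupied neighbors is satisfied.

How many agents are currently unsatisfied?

2

(0,0)@ 2/3 ok
(0,1)% 0/4 unhappy
(0,3)% 0/2 unhappy
(1,0)@ 4/5 ok
(1,1)@ 6/7 ok
(1,2)@ 4/6 ok
(1,3)@ 2/3 ok
(2,0)@ 5/5 ok
(2,1)@ 8/8 ok
(2,2)@ 7/7 ok
(3,0)@ 3/3 ok
(3,1)@ 5/5 ok
(3,2)@ 4/4 ok
(3,3)@ 2/2 ok
Unsatisfied: (0,1), (0,3) — 2 in total.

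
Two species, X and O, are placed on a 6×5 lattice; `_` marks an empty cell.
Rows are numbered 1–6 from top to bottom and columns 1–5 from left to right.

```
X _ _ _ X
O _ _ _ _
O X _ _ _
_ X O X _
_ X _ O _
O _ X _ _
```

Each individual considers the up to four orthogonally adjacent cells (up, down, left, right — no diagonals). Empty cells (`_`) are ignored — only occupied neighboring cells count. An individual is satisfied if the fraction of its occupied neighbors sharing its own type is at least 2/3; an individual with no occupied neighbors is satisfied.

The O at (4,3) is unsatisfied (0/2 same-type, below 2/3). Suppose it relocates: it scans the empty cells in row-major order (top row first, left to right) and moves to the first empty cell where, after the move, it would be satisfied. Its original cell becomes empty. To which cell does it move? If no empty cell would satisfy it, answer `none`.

Vacating (4,3). Empty cells in order:
  (1,2): 0/1 same-type → still unsatisfied.
  (1,3): 0/0 same-type → satisfied — stop here.

(1,3)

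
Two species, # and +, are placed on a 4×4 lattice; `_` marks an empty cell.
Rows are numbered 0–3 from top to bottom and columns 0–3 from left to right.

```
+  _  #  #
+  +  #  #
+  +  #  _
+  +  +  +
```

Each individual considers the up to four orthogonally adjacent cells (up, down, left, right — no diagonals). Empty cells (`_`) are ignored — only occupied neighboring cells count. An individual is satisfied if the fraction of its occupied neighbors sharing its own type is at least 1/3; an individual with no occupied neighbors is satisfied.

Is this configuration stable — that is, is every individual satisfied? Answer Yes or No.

(0,0)+ 1/1 ✓
(0,2)# 2/2 ✓
(0,3)# 2/2 ✓
(1,0)+ 3/3 ✓
(1,1)+ 2/3 ✓
(1,2)# 3/4 ✓
(1,3)# 2/2 ✓
(2,0)+ 3/3 ✓
(2,1)+ 3/4 ✓
(2,2)# 1/3 ✓
(3,0)+ 2/2 ✓
(3,1)+ 3/3 ✓
(3,2)+ 2/3 ✓
(3,3)+ 1/1 ✓
All meet the threshold, so the configuration is stable.

Yes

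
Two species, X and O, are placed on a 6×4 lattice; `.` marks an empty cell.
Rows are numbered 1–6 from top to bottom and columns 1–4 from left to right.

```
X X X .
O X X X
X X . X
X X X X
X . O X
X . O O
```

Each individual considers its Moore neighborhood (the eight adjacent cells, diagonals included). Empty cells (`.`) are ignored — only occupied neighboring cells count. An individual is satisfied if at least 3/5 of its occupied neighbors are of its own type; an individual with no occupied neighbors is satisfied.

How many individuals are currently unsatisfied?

Row 1: (1,1)X 2/3 ✓ · (1,2)X 4/5 ✓ · (1,3)X 4/4 ✓
Row 2: (2,1)O 0/5 ✗ · (2,2)X 6/7 ✓ · (2,3)X 6/6 ✓ · (2,4)X 3/3 ✓
Row 3: (3,1)X 4/5 ✓ · (3,2)X 6/7 ✓ · (3,4)X 4/4 ✓
Row 4: (4,1)X 4/4 ✓ · (4,2)X 5/6 ✓ · (4,3)X 5/6 ✓ · (4,4)X 3/4 ✓
Row 5: (5,1)X 3/3 ✓ · (5,3)O 2/6 ✗ · (5,4)X 2/5 ✗
Row 6: (6,1)X 1/1 ✓ · (6,3)O 2/3 ✓ · (6,4)O 2/3 ✓
Unsatisfied: (2,1), (5,3), (5,4) — 3 in total.

3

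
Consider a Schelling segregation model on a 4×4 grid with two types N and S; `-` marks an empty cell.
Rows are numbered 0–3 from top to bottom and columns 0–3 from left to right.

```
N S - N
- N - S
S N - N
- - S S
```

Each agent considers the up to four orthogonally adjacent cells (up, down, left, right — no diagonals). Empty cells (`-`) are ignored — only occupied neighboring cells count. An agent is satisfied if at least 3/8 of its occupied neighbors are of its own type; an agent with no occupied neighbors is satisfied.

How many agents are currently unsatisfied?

(0,0)N 0/1 ✗
(0,1)S 0/2 ✗
(0,3)N 0/1 ✗
(1,1)N 1/2 ✓
(1,3)S 0/2 ✗
(2,0)S 0/1 ✗
(2,1)N 1/2 ✓
(2,3)N 0/2 ✗
(3,2)S 1/1 ✓
(3,3)S 1/2 ✓
Unsatisfied: (0,0), (0,1), (0,3), (1,3), (2,0), (2,3) — 6 in total.

6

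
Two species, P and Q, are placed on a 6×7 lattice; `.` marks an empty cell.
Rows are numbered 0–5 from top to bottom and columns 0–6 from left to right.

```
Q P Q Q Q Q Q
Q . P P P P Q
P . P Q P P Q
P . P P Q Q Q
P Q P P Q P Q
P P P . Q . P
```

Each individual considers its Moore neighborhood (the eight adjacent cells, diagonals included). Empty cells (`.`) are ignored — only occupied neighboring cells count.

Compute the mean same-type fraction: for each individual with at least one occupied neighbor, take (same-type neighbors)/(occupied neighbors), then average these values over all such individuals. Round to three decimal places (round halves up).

0.508

(0,0)Q 1/2
(0,1)P 1/4
(0,2)Q 1/4
(0,3)Q 2/5
(0,4)Q 2/5
(0,5)Q 3/5
(0,6)Q 2/3
(1,0)Q 1/3
(1,2)P 3/6
(1,3)P 4/8
(1,4)P 4/8
(1,5)P 3/8
(1,6)Q 3/5
(2,0)P 1/2
(2,2)P 4/5
(2,3)Q 1/8
(2,4)P 5/8
(2,5)P 3/8
(2,6)Q 3/5
(3,0)P 2/3
(3,2)P 4/6
(3,3)P 5/8
(3,4)Q 3/8
(3,5)Q 5/8
(3,6)Q 3/5
(4,0)P 3/4
(4,1)Q 0/7
(4,2)P 5/6
(4,3)P 4/7
(4,4)Q 3/6
(4,5)P 1/7
(4,6)Q 2/4
(5,0)P 2/3
(5,1)P 4/5
(5,2)P 3/4
(5,4)Q 1/3
(5,6)P 1/2
Sum over 37 individuals: 1/2 + 1/4 + 1/4 + 2/5 + 2/5 + 3/5 + 2/3 + 1/3 + 3/6 + 4/8 + 4/8 + 3/8 + 3/5 + 1/2 + 4/5 + 1/8 + 5/8 + 3/8 + 3/5 + 2/3 + 4/6 + 5/8 + 3/8 + 5/8 + 3/5 + 3/4 + 0/7 + 5/6 + 4/7 + 3/6 + 1/7 + 2/4 + 2/3 + 4/5 + 3/4 + 1/3 + 1/2 = 15797/840; mean = 15797/840 ÷ 37 = 15797/31080 = 0.508268… → 0.508.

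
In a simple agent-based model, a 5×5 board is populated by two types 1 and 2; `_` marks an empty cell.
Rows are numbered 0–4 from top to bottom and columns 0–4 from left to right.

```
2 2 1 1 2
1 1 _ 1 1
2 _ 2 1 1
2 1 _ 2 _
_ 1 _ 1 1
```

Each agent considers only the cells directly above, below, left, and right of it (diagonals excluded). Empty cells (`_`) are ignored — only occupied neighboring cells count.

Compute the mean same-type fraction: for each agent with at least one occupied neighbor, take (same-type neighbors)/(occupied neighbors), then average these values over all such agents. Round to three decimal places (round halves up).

0.526

Row 0: (0,0)2 1/2 · (0,1)2 1/3 · (0,2)1 1/2 · (0,3)1 2/3 · (0,4)2 0/2
Row 1: (1,0)1 1/3 · (1,1)1 1/2 · (1,3)1 3/3 · (1,4)1 2/3
Row 2: (2,0)2 1/2 · (2,2)2 0/1 · (2,3)1 2/4 · (2,4)1 2/2
Row 3: (3,0)2 1/2 · (3,1)1 1/2 · (3,3)2 0/2
Row 4: (4,1)1 1/1 · (4,3)1 1/2 · (4,4)1 1/1
Sum over 19 agents: 1/2 + 1/3 + 1/2 + 2/3 + 0/2 + 1/3 + 1/2 + 3/3 + 2/3 + 1/2 + 0/1 + 2/4 + 2/2 + 1/2 + 1/2 + 0/2 + 1/1 + 1/2 + 1/1 = 10; mean = 10 ÷ 19 = 10/19 = 0.526315… → 0.526.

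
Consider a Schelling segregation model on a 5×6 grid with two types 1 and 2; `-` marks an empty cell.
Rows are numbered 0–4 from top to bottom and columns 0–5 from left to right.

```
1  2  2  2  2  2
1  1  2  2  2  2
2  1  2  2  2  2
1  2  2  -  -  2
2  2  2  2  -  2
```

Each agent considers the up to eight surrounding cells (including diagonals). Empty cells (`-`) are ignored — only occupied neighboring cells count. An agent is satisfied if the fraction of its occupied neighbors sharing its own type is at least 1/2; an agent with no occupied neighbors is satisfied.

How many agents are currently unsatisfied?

5

Row 0: (0,0)1 2/3 satisfied · (0,1)2 2/5 not · (0,2)2 4/5 satisfied · (0,3)2 5/5 satisfied · (0,4)2 5/5 satisfied · (0,5)2 3/3 satisfied
Row 1: (1,0)1 3/5 satisfied · (1,1)1 3/8 not · (1,2)2 6/8 satisfied · (1,3)2 8/8 satisfied · (1,4)2 8/8 satisfied · (1,5)2 5/5 satisfied
Row 2: (2,0)2 1/5 not · (2,1)1 3/8 not · (2,2)2 5/7 satisfied · (2,3)2 6/6 satisfied · (2,4)2 6/6 satisfied · (2,5)2 4/4 satisfied
Row 3: (3,0)1 1/5 not · (3,1)2 6/8 satisfied · (3,2)2 6/7 satisfied · (3,5)2 3/3 satisfied
Row 4: (4,0)2 2/3 satisfied · (4,1)2 4/5 satisfied · (4,2)2 4/4 satisfied · (4,3)2 2/2 satisfied · (4,5)2 1/1 satisfied
Unsatisfied: (0,1), (1,1), (2,0), (2,1), (3,0) — 5 in total.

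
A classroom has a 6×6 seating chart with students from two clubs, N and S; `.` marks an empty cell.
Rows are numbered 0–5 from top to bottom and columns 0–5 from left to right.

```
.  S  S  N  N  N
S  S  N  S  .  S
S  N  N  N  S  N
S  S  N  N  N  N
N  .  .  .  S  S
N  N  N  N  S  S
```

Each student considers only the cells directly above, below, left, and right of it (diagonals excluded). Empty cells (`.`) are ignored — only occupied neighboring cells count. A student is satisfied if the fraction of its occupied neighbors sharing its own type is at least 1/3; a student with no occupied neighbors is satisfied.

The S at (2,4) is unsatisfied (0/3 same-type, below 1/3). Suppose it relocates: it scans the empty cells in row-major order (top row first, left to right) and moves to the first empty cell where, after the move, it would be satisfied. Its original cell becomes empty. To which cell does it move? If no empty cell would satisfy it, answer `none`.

(0,0)

Vacating (2,4). Empty cells in order:
  (0,0): 2/2 same-type → satisfied — stop here.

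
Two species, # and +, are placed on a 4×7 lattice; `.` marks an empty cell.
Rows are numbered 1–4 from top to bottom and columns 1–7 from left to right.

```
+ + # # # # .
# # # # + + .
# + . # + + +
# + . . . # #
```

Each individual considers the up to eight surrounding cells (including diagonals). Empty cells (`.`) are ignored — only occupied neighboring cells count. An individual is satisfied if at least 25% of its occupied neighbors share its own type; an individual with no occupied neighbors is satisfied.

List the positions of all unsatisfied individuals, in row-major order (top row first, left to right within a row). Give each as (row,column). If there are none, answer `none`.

(1,2), (3,2)

(1,1)+ 1/3 satisfied
(1,2)+ 1/5 not
(1,3)# 4/5 satisfied
(1,4)# 4/5 satisfied
(1,5)# 3/5 satisfied
(1,6)# 1/3 satisfied
(2,1)# 2/5 satisfied
(2,2)# 4/7 satisfied
(2,3)# 5/7 satisfied
(2,4)# 5/7 satisfied
(2,5)+ 3/8 satisfied
(2,6)+ 4/6 satisfied
(3,1)# 3/5 satisfied
(3,2)+ 1/6 not
(3,4)# 2/4 satisfied
(3,5)+ 3/6 satisfied
(3,6)+ 4/6 satisfied
(3,7)+ 2/4 satisfied
(4,1)# 1/3 satisfied
(4,2)+ 1/3 satisfied
(4,6)# 1/4 satisfied
(4,7)# 1/3 satisfied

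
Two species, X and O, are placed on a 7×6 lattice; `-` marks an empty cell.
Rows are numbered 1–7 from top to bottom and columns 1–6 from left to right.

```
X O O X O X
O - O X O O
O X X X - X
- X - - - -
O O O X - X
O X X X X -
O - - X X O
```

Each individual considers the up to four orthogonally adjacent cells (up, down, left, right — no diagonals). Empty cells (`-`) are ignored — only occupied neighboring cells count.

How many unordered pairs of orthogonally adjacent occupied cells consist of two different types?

17

Scan each occupied cell's neighbors to the right and below so each pair is counted once.
Row 1: X(1,1)–O(1,2)≠ X(1,1)–O(2,1)≠ O(1,2)–O(1,3)= O(1,3)–X(1,4)≠ O(1,3)–O(2,3)= X(1,4)–O(1,5)≠ X(1,4)–X(2,4)= O(1,5)–X(1,6)≠ O(1,5)–O(2,5)= X(1,6)–O(2,6)≠  → 6/10 unlike.
Row 2: O(2,1)–O(3,1)= O(2,3)–X(2,4)≠ O(2,3)–X(3,3)≠ X(2,4)–O(2,5)≠ X(2,4)–X(3,4)= O(2,5)–O(2,6)= O(2,6)–X(3,6)≠  → 4/7 unlike.
Row 3: O(3,1)–X(3,2)≠ X(3,2)–X(3,3)= X(3,2)–X(4,2)= X(3,3)–X(3,4)=  → 1/4 unlike.
Row 4: X(4,2)–O(5,2)≠  → 1/1 unlike.
Row 5: O(5,1)–O(5,2)= O(5,1)–O(6,1)= O(5,2)–O(5,3)= O(5,2)–X(6,2)≠ O(5,3)–X(5,4)≠ O(5,3)–X(6,3)≠ X(5,4)–X(6,4)=  → 3/7 unlike.
Row 6: O(6,1)–X(6,2)≠ O(6,1)–O(7,1)= X(6,2)–X(6,3)= X(6,3)–X(6,4)= X(6,4)–X(6,5)= X(6,4)–X(7,4)= X(6,5)–X(7,5)=  → 1/7 unlike.
Row 7: X(7,4)–X(7,5)= X(7,5)–O(7,6)≠  → 1/2 unlike.
Total adjacent occupied pairs: 38; unlike-type pairs: 17.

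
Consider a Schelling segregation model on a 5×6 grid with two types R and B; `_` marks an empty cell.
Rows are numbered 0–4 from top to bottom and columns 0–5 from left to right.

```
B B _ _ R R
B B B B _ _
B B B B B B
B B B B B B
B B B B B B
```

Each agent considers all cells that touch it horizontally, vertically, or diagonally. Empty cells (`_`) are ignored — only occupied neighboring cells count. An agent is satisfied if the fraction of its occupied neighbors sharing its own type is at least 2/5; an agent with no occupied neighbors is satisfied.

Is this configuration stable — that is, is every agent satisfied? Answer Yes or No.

(0,0)B 3/3 ok
(0,1)B 4/4 ok
(0,4)R 1/2 ok
(0,5)R 1/1 ok
(1,0)B 5/5 ok
(1,1)B 7/7 ok
(1,2)B 6/6 ok
(1,3)B 4/5 ok
(2,0)B 5/5 ok
(2,1)B 8/8 ok
(2,2)B 8/8 ok
(2,3)B 7/7 ok
(2,4)B 6/6 ok
(2,5)B 3/3 ok
(3,0)B 5/5 ok
(3,1)B 8/8 ok
(3,2)B 8/8 ok
(3,3)B 8/8 ok
(3,4)B 8/8 ok
(3,5)B 5/5 ok
(4,0)B 3/3 ok
(4,1)B 5/5 ok
(4,2)B 5/5 ok
(4,3)B 5/5 ok
(4,4)B 5/5 ok
(4,5)B 3/3 ok
All meet the threshold, so the configuration is stable.

Yes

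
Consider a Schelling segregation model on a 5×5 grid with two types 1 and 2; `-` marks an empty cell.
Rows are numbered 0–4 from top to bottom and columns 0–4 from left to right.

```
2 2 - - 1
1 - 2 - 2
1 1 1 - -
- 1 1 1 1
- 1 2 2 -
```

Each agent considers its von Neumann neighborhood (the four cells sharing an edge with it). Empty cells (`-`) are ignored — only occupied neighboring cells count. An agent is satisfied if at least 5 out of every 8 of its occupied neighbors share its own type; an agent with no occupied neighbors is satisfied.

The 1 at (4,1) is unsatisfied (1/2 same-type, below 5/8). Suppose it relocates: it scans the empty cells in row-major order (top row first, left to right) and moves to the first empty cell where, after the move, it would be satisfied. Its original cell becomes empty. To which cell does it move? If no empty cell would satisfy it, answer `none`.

(0,3)

Vacating (4,1). Empty cells in order:
  (0,2): 0/2 same-type → still unsatisfied.
  (0,3): 1/1 same-type → satisfied — stop here.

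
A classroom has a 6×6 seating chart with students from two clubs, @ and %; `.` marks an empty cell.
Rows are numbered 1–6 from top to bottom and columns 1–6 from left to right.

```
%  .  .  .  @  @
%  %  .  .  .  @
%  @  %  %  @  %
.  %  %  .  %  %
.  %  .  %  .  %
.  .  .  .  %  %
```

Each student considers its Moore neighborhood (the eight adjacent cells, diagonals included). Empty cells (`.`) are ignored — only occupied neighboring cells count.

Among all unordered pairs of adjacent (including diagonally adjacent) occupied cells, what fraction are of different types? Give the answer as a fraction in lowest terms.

11/41

Scan each occupied cell's neighbors to the right and below (and the two forward diagonals) so each pair is counted once.
From row 1: 0 unlike of 5 pairs (running 0/5).
From row 2: 3 unlike of 8 pairs (running 3/13).
From row 3: 8 unlike of 16 pairs (running 11/29).
From row 4: 0 unlike of 8 pairs (running 11/37).
From row 5: 0 unlike of 3 pairs (running 11/40).
From row 6: 0 unlike of 1 pairs (running 11/41).
Total adjacent occupied pairs: 41; unlike-type pairs: 11.
11/41 is already in lowest terms.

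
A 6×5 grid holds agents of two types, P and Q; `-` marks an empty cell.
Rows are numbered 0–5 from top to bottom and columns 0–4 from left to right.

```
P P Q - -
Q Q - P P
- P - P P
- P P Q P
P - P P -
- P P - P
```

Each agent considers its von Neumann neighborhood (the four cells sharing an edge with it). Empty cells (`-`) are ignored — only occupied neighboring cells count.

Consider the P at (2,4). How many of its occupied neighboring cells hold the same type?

3

Occupied neighbors of (2,4): (1,4)=P, (3,4)=P, (2,3)=P.
Same type (P): 3 of 3.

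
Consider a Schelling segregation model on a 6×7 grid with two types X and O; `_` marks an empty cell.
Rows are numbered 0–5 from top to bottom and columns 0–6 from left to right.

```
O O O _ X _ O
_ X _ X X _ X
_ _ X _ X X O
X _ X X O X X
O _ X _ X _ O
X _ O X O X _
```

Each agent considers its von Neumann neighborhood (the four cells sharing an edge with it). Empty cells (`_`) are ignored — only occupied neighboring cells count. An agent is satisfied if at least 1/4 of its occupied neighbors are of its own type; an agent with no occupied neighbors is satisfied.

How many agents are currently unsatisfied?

(0,0)O 1/1 satisfied
(0,1)O 2/3 satisfied
(0,2)O 1/1 satisfied
(0,4)X 1/1 satisfied
(0,6)O 0/1 not
(1,1)X 0/1 not
(1,3)X 1/1 satisfied
(1,4)X 3/3 satisfied
(1,6)X 0/2 not
(2,2)X 1/1 satisfied
(2,4)X 2/3 satisfied
(2,5)X 2/3 satisfied
(2,6)O 0/3 not
(3,0)X 0/1 not
(3,2)X 3/3 satisfied
(3,3)X 1/2 satisfied
(3,4)O 0/4 not
(3,5)X 2/3 satisfied
(3,6)X 1/3 satisfied
(4,0)O 0/2 not
(4,2)X 1/2 satisfied
(4,4)X 0/2 not
(4,6)O 0/1 not
(5,0)X 0/1 not
(5,2)O 0/2 not
(5,3)X 0/2 not
(5,4)O 0/3 not
(5,5)X 0/1 not
Unsatisfied: (0,6), (1,1), (1,6), (2,6), (3,0), (3,4), (4,0), (4,4), (4,6), (5,0), (5,2), (5,3), (5,4), (5,5) — 14 in total.

14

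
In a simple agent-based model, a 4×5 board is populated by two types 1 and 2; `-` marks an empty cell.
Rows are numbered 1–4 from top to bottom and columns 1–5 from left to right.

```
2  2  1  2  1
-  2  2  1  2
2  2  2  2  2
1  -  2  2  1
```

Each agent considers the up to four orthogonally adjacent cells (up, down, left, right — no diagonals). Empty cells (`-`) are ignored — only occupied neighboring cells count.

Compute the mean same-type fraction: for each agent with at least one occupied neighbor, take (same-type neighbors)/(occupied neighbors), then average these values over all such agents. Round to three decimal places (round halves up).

Row 1: (1,1)2 1/1 · (1,2)2 2/3 · (1,3)1 0/3 · (1,4)2 0/3 · (1,5)1 0/2
Row 2: (2,2)2 3/3 · (2,3)2 2/4 · (2,4)1 0/4 · (2,5)2 1/3
Row 3: (3,1)2 1/2 · (3,2)2 3/3 · (3,3)2 4/4 · (3,4)2 3/4 · (3,5)2 2/3
Row 4: (4,1)1 0/1 · (4,3)2 2/2 · (4,4)2 2/3 · (4,5)1 0/2
Sum over 18 agents: 1/1 + 2/3 + 0/3 + 0/3 + 0/2 + 3/3 + 2/4 + 0/4 + 1/3 + 1/2 + 3/3 + 4/4 + 3/4 + 2/3 + 0/1 + 2/2 + 2/3 + 0/2 = 109/12; mean = 109/12 ÷ 18 = 109/216 = 0.504629… → 0.505.

0.505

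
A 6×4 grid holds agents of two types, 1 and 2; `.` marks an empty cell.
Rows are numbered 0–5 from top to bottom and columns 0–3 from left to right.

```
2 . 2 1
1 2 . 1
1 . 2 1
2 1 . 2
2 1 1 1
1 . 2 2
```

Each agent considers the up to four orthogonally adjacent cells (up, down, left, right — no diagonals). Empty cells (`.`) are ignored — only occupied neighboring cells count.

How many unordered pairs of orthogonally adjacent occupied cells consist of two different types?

Scan each occupied cell's neighbors to the right and below so each pair is counted once.
Row 0: 2(0,0)–1(1,0)≠ 2(0,2)–1(0,3)≠ 1(0,3)–1(1,3)=  → 2/3 unlike.
Row 1: 1(1,0)–2(1,1)≠ 1(1,0)–1(2,0)= 1(1,3)–1(2,3)=  → 1/3 unlike.
Row 2: 1(2,0)–2(3,0)≠ 2(2,2)–1(2,3)≠ 1(2,3)–2(3,3)≠  → 3/3 unlike.
Row 3: 2(3,0)–1(3,1)≠ 2(3,0)–2(4,0)= 1(3,1)–1(4,1)= 2(3,3)–1(4,3)≠  → 2/4 unlike.
Row 4: 2(4,0)–1(4,1)≠ 2(4,0)–1(5,0)≠ 1(4,1)–1(4,2)= 1(4,2)–1(4,3)= 1(4,2)–2(5,2)≠ 1(4,3)–2(5,3)≠  → 4/6 unlike.
Row 5: 2(5,2)–2(5,3)=  → 0/1 unlike.
Total adjacent occupied pairs: 20; unlike-type pairs: 12.

12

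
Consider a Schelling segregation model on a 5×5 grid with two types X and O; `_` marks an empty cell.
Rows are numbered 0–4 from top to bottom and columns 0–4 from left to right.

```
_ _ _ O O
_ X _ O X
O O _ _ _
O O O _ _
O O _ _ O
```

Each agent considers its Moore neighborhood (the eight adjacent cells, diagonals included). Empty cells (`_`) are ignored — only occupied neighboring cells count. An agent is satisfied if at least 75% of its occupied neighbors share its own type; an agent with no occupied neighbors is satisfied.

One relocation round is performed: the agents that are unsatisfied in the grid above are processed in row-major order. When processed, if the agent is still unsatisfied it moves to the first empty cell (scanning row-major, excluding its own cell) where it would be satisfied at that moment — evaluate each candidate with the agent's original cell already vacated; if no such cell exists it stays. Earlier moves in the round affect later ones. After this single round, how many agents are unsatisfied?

0

Initially unsatisfied (in order): (0,3), (0,4), (1,1), (1,3), (1,4).
  (0,3) → (2,2).
  (0,4) → (1,2).
  (1,1) → (0,0).
  (1,3) → (0,2).
  (1,4): now satisfied by earlier moves; stays.
Resulting grid:
X _ O _ _
_ _ O _ X
O O O _ _
O O O _ _
O O _ _ O
All satisfied now.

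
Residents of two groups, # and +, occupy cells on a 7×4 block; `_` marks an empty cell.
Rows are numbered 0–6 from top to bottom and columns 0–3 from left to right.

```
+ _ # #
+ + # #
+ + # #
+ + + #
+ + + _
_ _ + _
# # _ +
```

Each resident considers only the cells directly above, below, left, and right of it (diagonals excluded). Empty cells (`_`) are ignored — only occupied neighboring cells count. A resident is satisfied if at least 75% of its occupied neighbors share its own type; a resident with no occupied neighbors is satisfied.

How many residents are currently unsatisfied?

4

(0,0)+ 1/1 satisfied
(0,2)# 2/2 satisfied
(0,3)# 2/2 satisfied
(1,0)+ 3/3 satisfied
(1,1)+ 2/3 not
(1,2)# 3/4 satisfied
(1,3)# 3/3 satisfied
(2,0)+ 3/3 satisfied
(2,1)+ 3/4 satisfied
(2,2)# 2/4 not
(2,3)# 3/3 satisfied
(3,0)+ 3/3 satisfied
(3,1)+ 4/4 satisfied
(3,2)+ 2/4 not
(3,3)# 1/2 not
(4,0)+ 2/2 satisfied
(4,1)+ 3/3 satisfied
(4,2)+ 3/3 satisfied
(5,2)+ 1/1 satisfied
(6,0)# 1/1 satisfied
(6,1)# 1/1 satisfied
(6,3)+ 0/0 satisfied
Unsatisfied: (1,1), (2,2), (3,2), (3,3) — 4 in total.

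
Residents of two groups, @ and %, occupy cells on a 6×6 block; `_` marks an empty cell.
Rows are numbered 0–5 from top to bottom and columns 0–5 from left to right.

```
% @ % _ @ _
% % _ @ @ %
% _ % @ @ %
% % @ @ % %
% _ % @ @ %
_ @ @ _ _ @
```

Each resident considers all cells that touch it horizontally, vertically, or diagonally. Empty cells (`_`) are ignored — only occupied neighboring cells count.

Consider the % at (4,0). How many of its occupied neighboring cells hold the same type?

2

Occupied neighbors of (4,0): (3,0)=%, (3,1)=%, (5,1)=@.
Same type (%): 2 of 3.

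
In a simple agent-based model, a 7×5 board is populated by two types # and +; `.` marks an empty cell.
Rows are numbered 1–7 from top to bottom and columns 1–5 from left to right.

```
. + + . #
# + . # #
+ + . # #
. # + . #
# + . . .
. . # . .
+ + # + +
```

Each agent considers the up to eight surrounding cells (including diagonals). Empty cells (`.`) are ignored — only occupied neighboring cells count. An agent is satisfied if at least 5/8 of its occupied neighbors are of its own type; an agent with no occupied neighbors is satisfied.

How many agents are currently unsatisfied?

11

(1,2)+ 2/3 satisfied
(1,3)+ 2/3 satisfied
(1,5)# 2/2 satisfied
(2,1)# 0/4 not
(2,2)+ 4/5 satisfied
(2,4)# 4/5 satisfied
(2,5)# 4/4 satisfied
(3,1)+ 2/4 not
(3,2)+ 3/5 not
(3,4)# 4/5 satisfied
(3,5)# 4/4 satisfied
(4,2)# 1/5 not
(4,3)+ 2/4 not
(4,5)# 2/2 satisfied
(5,1)# 1/2 not
(5,2)+ 1/4 not
(6,3)# 1/4 not
(7,1)+ 1/1 satisfied
(7,2)+ 1/3 not
(7,3)# 1/3 not
(7,4)+ 1/3 not
(7,5)+ 1/1 satisfied
Unsatisfied: (2,1), (3,1), (3,2), (4,2), (4,3), (5,1), (5,2), (6,3), (7,2), (7,3), (7,4) — 11 in total.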